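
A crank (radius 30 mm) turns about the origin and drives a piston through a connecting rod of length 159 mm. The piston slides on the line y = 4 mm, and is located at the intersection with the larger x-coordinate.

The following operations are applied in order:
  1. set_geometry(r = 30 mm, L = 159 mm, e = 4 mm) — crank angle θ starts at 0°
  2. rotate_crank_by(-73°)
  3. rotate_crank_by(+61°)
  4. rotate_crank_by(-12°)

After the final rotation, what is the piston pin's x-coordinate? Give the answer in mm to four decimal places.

set_geometry: r = 30 mm, L = 159 mm, e = 4 mm; θ ← 0°
rotate_crank_by(-73°): θ ← 0° -73° = -73°
rotate_crank_by(+61°): θ ← -73° +61° = -12°
rotate_crank_by(-12°): θ ← -12° -12° = -24°
crank pin P = (r cos θ, r sin θ) = (27.406364, -12.202099)
h = r sin θ − e = -12.202099 − 4 = -16.202099
x = r cos θ + √(L² − h²) = 27.406364 + √(25281.0 − 262.5080) = 27.406364 + 158.172349 = 185.578713

185.5787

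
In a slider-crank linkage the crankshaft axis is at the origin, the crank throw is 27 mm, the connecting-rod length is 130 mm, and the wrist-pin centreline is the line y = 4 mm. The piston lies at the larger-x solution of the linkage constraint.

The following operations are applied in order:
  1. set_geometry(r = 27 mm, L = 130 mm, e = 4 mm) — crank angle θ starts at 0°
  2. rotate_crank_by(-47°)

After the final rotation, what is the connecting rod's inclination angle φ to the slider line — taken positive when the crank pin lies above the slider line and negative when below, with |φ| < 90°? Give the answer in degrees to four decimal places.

set_geometry: r = 27 mm, L = 130 mm, e = 4 mm; θ ← 0°
rotate_crank_by(-47°): θ ← 0° -47° = -47°
crank pin P = (r cos θ, r sin θ) = (18.413956, -19.746550)
h = r sin θ − e = -19.746550 − 4 = -23.746550
sin φ = h / L = -23.746550 / 130 = -0.18266577
φ = arcsin(-0.18266577) = -10.525072°

-10.5251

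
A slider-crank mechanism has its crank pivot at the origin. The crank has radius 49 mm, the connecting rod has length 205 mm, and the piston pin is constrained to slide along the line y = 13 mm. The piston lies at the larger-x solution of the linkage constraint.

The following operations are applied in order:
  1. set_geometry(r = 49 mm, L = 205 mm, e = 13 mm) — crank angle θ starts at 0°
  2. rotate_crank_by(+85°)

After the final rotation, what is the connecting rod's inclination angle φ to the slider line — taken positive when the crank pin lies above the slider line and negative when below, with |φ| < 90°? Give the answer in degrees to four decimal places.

set_geometry: r = 49 mm, L = 205 mm, e = 13 mm; θ ← 0°
rotate_crank_by(+85°): θ ← 0° +85° = 85°
crank pin P = (r cos θ, r sin θ) = (4.270631, 48.813540)
h = r sin θ − e = 48.813540 − 13 = 35.813540
sin φ = h / L = 35.813540 / 205 = 0.17470020
φ = arcsin(0.17470020) = 10.061212°

10.0612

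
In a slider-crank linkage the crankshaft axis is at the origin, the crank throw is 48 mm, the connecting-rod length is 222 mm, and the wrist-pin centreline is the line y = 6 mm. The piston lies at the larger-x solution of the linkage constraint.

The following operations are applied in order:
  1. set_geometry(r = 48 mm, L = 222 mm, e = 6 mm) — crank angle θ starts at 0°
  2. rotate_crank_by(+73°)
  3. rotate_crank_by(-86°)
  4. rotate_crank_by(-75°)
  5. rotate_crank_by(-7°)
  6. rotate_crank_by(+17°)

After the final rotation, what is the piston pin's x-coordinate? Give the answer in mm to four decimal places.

set_geometry: r = 48 mm, L = 222 mm, e = 6 mm; θ ← 0°
rotate_crank_by(+73°): θ ← 0° +73° = 73°
rotate_crank_by(-86°): θ ← 73° -86° = -13°
rotate_crank_by(-75°): θ ← -13° -75° = -88°
rotate_crank_by(-7°): θ ← -88° -7° = -95°
rotate_crank_by(+17°): θ ← -95° +17° = -78°
crank pin P = (r cos θ, r sin θ) = (9.979761, -46.951085)
h = r sin θ − e = -46.951085 − 6 = -52.951085
x = r cos θ + √(L² − h²) = 9.979761 + √(49284.0 − 2803.8174) = 9.979761 + 215.592631 = 225.572392

225.5724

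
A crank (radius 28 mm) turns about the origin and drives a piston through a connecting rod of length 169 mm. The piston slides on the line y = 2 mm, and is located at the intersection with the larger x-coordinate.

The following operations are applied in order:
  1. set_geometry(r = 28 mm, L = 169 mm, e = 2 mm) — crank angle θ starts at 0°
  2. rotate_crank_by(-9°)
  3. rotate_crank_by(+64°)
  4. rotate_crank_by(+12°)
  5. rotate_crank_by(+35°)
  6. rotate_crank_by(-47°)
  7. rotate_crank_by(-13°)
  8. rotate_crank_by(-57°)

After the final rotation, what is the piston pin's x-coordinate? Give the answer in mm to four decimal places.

195.7928

set_geometry: r = 28 mm, L = 169 mm, e = 2 mm; θ ← 0°
rotate_crank_by(-9°): θ ← 0° -9° = -9°
rotate_crank_by(+64°): θ ← -9° +64° = 55°
rotate_crank_by(+12°): θ ← 55° +12° = 67°
rotate_crank_by(+35°): θ ← 67° +35° = 102°
rotate_crank_by(-47°): θ ← 102° -47° = 55°
rotate_crank_by(-13°): θ ← 55° -13° = 42°
rotate_crank_by(-57°): θ ← 42° -57° = -15°
crank pin P = (r cos θ, r sin θ) = (27.045923, -7.246933)
h = r sin θ − e = -7.246933 − 2 = -9.246933
x = r cos θ + √(L² − h²) = 27.045923 + √(28561.0 − 85.5058) = 27.045923 + 168.746835 = 195.792758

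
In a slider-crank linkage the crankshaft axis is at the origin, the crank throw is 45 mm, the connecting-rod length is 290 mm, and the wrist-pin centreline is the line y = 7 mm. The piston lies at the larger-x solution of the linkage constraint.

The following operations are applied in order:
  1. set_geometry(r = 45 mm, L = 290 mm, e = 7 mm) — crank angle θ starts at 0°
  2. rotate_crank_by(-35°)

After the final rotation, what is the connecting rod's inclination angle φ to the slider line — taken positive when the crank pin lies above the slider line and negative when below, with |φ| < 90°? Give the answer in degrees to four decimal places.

-6.4964

set_geometry: r = 45 mm, L = 290 mm, e = 7 mm; θ ← 0°
rotate_crank_by(-35°): θ ← 0° -35° = -35°
crank pin P = (r cos θ, r sin θ) = (36.861842, -25.810940)
h = r sin θ − e = -25.810940 − 7 = -32.810940
sin φ = h / L = -32.810940 / 290 = -0.11314117
φ = arcsin(-0.11314117) = -6.496422°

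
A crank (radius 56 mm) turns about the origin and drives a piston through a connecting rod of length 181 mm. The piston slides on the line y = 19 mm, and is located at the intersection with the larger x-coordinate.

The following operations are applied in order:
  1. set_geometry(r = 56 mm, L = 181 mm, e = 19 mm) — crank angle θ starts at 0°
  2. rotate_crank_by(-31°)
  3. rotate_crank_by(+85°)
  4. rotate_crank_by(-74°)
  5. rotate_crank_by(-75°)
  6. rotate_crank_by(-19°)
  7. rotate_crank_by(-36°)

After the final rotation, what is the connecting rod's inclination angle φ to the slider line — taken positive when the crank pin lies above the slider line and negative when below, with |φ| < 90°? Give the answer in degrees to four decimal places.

set_geometry: r = 56 mm, L = 181 mm, e = 19 mm; θ ← 0°
rotate_crank_by(-31°): θ ← 0° -31° = -31°
rotate_crank_by(+85°): θ ← -31° +85° = 54°
rotate_crank_by(-74°): θ ← 54° -74° = -20°
rotate_crank_by(-75°): θ ← -20° -75° = -95°
rotate_crank_by(-19°): θ ← -95° -19° = -114°
rotate_crank_by(-36°): θ ← -114° -36° = -150°
crank pin P = (r cos θ, r sin θ) = (-48.497423, -28.000000)
h = r sin θ − e = -28.000000 − 19 = -47.000000
sin φ = h / L = -47.000000 / 181 = -0.25966851
φ = arcsin(-0.25966851) = -15.050394°

-15.0504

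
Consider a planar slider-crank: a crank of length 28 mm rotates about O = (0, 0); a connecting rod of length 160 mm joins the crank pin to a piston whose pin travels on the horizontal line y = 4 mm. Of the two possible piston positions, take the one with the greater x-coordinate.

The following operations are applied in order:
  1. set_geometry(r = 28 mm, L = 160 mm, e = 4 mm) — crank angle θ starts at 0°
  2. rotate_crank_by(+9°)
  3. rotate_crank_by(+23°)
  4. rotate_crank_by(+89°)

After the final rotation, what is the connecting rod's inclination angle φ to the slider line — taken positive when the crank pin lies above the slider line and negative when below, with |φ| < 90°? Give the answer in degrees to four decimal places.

set_geometry: r = 28 mm, L = 160 mm, e = 4 mm; θ ← 0°
rotate_crank_by(+9°): θ ← 0° +9° = 9°
rotate_crank_by(+23°): θ ← 9° +23° = 32°
rotate_crank_by(+89°): θ ← 32° +89° = 121°
crank pin P = (r cos θ, r sin θ) = (-14.421066, 24.000684)
h = r sin θ − e = 24.000684 − 4 = 20.000684
sin φ = h / L = 20.000684 / 160 = 0.12500428
φ = arcsin(0.12500428) = 7.181003°

7.1810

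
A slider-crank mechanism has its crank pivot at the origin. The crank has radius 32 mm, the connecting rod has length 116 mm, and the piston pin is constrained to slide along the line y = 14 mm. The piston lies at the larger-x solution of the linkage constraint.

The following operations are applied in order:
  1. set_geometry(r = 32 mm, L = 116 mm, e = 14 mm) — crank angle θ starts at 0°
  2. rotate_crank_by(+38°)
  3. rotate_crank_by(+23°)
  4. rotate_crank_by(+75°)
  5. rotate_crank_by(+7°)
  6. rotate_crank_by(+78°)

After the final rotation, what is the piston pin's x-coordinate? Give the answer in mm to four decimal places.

86.4451

set_geometry: r = 32 mm, L = 116 mm, e = 14 mm; θ ← 0°
rotate_crank_by(+38°): θ ← 0° +38° = 38°
rotate_crank_by(+23°): θ ← 38° +23° = 61°
rotate_crank_by(+75°): θ ← 61° +75° = 136°
rotate_crank_by(+7°): θ ← 136° +7° = 143°
rotate_crank_by(+78°): θ ← 143° +78° = 221°
crank pin P = (r cos θ, r sin θ) = (-24.150707, -20.993889)
h = r sin θ − e = -20.993889 − 14 = -34.993889
x = r cos θ + √(L² − h²) = -24.150707 + √(13456.0 − 1224.5723) = -24.150707 + 110.595785 = 86.445079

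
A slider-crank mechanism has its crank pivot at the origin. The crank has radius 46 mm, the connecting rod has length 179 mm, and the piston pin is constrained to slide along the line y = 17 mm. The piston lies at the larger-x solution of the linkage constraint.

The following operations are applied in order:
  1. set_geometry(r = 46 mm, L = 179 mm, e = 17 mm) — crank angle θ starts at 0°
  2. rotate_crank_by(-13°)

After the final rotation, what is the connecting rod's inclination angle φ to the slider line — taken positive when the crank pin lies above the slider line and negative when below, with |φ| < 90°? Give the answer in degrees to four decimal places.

set_geometry: r = 46 mm, L = 179 mm, e = 17 mm; θ ← 0°
rotate_crank_by(-13°): θ ← 0° -13° = -13°
crank pin P = (r cos θ, r sin θ) = (44.821023, -10.347748)
h = r sin θ − e = -10.347748 − 17 = -27.347748
sin φ = h / L = -27.347748 / 179 = -0.15278072
φ = arcsin(-0.15278072) = -8.788108°

-8.7881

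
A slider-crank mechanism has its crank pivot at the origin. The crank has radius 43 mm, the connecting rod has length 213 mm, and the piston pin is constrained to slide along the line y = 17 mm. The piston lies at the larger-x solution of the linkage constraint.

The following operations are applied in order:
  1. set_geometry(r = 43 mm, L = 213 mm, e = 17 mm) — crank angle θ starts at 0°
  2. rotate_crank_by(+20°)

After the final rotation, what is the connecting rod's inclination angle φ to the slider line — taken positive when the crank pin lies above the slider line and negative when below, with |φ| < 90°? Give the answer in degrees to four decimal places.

set_geometry: r = 43 mm, L = 213 mm, e = 17 mm; θ ← 0°
rotate_crank_by(+20°): θ ← 0° +20° = 20°
crank pin P = (r cos θ, r sin θ) = (40.406783, 14.706866)
h = r sin θ − e = 14.706866 − 17 = -2.293134
sin φ = h / L = -2.293134 / 213 = -0.01076589
φ = arcsin(-0.01076589) = -0.616852°

-0.6169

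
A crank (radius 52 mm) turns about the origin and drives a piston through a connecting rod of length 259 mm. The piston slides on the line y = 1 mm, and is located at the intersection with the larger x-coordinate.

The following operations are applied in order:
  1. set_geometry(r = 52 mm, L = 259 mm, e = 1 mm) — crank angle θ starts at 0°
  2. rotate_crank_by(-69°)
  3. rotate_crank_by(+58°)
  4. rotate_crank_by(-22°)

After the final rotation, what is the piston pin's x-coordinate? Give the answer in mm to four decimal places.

300.9458

set_geometry: r = 52 mm, L = 259 mm, e = 1 mm; θ ← 0°
rotate_crank_by(-69°): θ ← 0° -69° = -69°
rotate_crank_by(+58°): θ ← -69° +58° = -11°
rotate_crank_by(-22°): θ ← -11° -22° = -33°
crank pin P = (r cos θ, r sin θ) = (43.610870, -28.321230)
h = r sin θ − e = -28.321230 − 1 = -29.321230
x = r cos θ + √(L² − h²) = 43.610870 + √(67081.0 − 859.7345) = 43.610870 + 257.334929 = 300.945798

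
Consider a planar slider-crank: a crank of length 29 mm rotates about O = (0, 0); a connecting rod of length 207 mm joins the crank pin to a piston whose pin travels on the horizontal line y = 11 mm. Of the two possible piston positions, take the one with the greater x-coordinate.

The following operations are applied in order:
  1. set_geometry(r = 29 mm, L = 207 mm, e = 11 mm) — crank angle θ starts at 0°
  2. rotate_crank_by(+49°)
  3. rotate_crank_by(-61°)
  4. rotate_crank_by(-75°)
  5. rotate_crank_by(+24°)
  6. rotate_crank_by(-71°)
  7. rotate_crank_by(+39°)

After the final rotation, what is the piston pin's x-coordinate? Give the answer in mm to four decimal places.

200.5927

set_geometry: r = 29 mm, L = 207 mm, e = 11 mm; θ ← 0°
rotate_crank_by(+49°): θ ← 0° +49° = 49°
rotate_crank_by(-61°): θ ← 49° -61° = -12°
rotate_crank_by(-75°): θ ← -12° -75° = -87°
rotate_crank_by(+24°): θ ← -87° +24° = -63°
rotate_crank_by(-71°): θ ← -63° -71° = -134°
rotate_crank_by(+39°): θ ← -134° +39° = -95°
crank pin P = (r cos θ, r sin θ) = (-2.527517, -28.889646)
h = r sin θ − e = -28.889646 − 11 = -39.889646
x = r cos θ + √(L² − h²) = -2.527517 + √(42849.0 − 1591.1839) = -2.527517 + 203.120201 = 200.592685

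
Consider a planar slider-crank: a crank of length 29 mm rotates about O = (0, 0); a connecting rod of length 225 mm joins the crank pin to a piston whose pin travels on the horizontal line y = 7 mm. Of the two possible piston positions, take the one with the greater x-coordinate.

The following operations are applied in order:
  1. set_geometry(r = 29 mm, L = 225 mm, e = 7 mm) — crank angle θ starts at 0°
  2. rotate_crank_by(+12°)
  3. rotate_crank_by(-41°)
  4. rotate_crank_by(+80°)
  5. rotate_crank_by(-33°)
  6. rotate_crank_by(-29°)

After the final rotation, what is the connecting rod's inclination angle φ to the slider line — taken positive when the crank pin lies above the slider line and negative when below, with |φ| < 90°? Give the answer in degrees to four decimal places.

set_geometry: r = 29 mm, L = 225 mm, e = 7 mm; θ ← 0°
rotate_crank_by(+12°): θ ← 0° +12° = 12°
rotate_crank_by(-41°): θ ← 12° -41° = -29°
rotate_crank_by(+80°): θ ← -29° +80° = 51°
rotate_crank_by(-33°): θ ← 51° -33° = 18°
rotate_crank_by(-29°): θ ← 18° -29° = -11°
crank pin P = (r cos θ, r sin θ) = (28.467188, -5.533461)
h = r sin θ − e = -5.533461 − 7 = -12.533461
sin φ = h / L = -12.533461 / 225 = -0.05570427
φ = arcsin(-0.05570427) = -3.193272°

-3.1933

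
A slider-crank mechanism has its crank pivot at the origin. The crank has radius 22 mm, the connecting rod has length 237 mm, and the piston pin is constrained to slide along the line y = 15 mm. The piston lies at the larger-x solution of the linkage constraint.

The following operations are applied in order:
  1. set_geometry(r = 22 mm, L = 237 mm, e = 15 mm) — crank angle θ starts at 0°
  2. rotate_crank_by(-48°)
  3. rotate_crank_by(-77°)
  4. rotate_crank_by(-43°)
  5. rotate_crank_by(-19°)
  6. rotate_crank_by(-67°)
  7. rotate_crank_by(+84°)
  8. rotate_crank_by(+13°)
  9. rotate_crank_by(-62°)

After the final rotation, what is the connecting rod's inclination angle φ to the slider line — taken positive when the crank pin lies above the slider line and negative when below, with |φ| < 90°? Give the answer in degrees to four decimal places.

set_geometry: r = 22 mm, L = 237 mm, e = 15 mm; θ ← 0°
rotate_crank_by(-48°): θ ← 0° -48° = -48°
rotate_crank_by(-77°): θ ← -48° -77° = -125°
rotate_crank_by(-43°): θ ← -125° -43° = -168°
rotate_crank_by(-19°): θ ← -168° -19° = -187°
rotate_crank_by(-67°): θ ← -187° -67° = -254°
rotate_crank_by(+84°): θ ← -254° +84° = -170°
rotate_crank_by(+13°): θ ← -170° +13° = -157°
rotate_crank_by(-62°): θ ← -157° -62° = -219°
crank pin P = (r cos θ, r sin θ) = (-17.097211, 13.845049)
h = r sin θ − e = 13.845049 − 15 = -1.154951
sin φ = h / L = -1.154951 / 237 = -0.00487321
φ = arcsin(-0.00487321) = -0.279216°

-0.2792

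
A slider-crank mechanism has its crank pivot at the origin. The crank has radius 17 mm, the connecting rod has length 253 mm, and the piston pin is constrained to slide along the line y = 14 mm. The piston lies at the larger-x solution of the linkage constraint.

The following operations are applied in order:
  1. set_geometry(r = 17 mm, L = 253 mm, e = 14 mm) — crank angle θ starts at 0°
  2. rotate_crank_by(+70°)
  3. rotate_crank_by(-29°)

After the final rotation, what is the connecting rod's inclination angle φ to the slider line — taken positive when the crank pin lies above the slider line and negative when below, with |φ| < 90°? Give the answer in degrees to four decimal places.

set_geometry: r = 17 mm, L = 253 mm, e = 14 mm; θ ← 0°
rotate_crank_by(+70°): θ ← 0° +70° = 70°
rotate_crank_by(-29°): θ ← 70° -29° = 41°
crank pin P = (r cos θ, r sin θ) = (12.830063, 11.153003)
h = r sin θ − e = 11.153003 − 14 = -2.846997
sin φ = h / L = -2.846997 / 253 = -0.01125295
φ = arcsin(-0.01125295) = -0.644760°

-0.6448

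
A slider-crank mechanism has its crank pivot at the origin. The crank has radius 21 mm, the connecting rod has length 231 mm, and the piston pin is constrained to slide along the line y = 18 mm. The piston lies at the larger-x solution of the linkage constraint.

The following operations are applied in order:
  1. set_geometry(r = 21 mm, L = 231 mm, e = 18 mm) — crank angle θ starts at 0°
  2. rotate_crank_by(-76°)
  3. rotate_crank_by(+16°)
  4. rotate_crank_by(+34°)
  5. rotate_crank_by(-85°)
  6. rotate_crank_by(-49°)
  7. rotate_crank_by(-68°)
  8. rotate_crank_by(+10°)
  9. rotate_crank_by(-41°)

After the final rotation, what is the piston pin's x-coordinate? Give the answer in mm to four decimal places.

226.9782

set_geometry: r = 21 mm, L = 231 mm, e = 18 mm; θ ← 0°
rotate_crank_by(-76°): θ ← 0° -76° = -76°
rotate_crank_by(+16°): θ ← -76° +16° = -60°
rotate_crank_by(+34°): θ ← -60° +34° = -26°
rotate_crank_by(-85°): θ ← -26° -85° = -111°
rotate_crank_by(-49°): θ ← -111° -49° = -160°
rotate_crank_by(-68°): θ ← -160° -68° = -228°
rotate_crank_by(+10°): θ ← -228° +10° = -218°
rotate_crank_by(-41°): θ ← -218° -41° = -259°
crank pin P = (r cos θ, r sin θ) = (-4.006989, 20.614171)
h = r sin θ − e = 20.614171 − 18 = 2.614171
x = r cos θ + √(L² − h²) = -4.006989 + √(53361.0 − 6.8339) = -4.006989 + 230.985208 = 226.978219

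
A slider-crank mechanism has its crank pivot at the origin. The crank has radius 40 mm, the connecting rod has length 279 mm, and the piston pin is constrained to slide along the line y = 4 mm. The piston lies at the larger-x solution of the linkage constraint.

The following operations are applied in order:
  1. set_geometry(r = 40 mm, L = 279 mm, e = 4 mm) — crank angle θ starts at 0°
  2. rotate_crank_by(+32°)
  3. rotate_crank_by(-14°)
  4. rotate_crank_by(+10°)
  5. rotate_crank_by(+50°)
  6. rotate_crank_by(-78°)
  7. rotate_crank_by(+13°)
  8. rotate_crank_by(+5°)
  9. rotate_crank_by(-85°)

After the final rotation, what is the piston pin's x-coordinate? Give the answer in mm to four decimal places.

291.6269

set_geometry: r = 40 mm, L = 279 mm, e = 4 mm; θ ← 0°
rotate_crank_by(+32°): θ ← 0° +32° = 32°
rotate_crank_by(-14°): θ ← 32° -14° = 18°
rotate_crank_by(+10°): θ ← 18° +10° = 28°
rotate_crank_by(+50°): θ ← 28° +50° = 78°
rotate_crank_by(-78°): θ ← 78° -78° = 0°
rotate_crank_by(+13°): θ ← 0° +13° = 13°
rotate_crank_by(+5°): θ ← 13° +5° = 18°
rotate_crank_by(-85°): θ ← 18° -85° = -67°
crank pin P = (r cos θ, r sin θ) = (15.629245, -36.820194)
h = r sin θ − e = -36.820194 − 4 = -40.820194
x = r cos θ + √(L² − h²) = 15.629245 + √(77841.0 − 1666.2882) = 15.629245 + 275.997666 = 291.626911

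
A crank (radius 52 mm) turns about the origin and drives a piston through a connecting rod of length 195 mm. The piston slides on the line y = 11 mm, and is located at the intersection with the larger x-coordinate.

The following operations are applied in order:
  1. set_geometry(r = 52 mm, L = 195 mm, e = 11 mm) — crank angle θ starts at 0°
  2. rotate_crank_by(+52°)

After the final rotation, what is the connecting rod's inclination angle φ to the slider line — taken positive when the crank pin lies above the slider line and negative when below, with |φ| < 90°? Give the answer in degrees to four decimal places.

set_geometry: r = 52 mm, L = 195 mm, e = 11 mm; θ ← 0°
rotate_crank_by(+52°): θ ← 0° +52° = 52°
crank pin P = (r cos θ, r sin θ) = (32.014397, 40.976559)
h = r sin θ − e = 40.976559 − 11 = 29.976559
sin φ = h / L = 29.976559 / 195 = 0.15372594
φ = arcsin(0.15372594) = 8.842913°

8.8429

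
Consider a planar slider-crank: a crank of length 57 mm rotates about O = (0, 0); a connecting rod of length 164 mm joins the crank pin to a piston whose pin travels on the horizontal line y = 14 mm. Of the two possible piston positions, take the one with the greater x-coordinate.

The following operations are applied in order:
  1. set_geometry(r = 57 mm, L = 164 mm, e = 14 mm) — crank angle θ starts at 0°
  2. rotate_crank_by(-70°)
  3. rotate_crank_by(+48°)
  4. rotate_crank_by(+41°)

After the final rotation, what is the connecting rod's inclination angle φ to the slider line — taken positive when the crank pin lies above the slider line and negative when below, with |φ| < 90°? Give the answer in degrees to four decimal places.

1.5924

set_geometry: r = 57 mm, L = 164 mm, e = 14 mm; θ ← 0°
rotate_crank_by(-70°): θ ← 0° -70° = -70°
rotate_crank_by(+48°): θ ← -70° +48° = -22°
rotate_crank_by(+41°): θ ← -22° +41° = 19°
crank pin P = (r cos θ, r sin θ) = (53.894559, 18.557385)
h = r sin θ − e = 18.557385 − 14 = 4.557385
sin φ = h / L = 4.557385 / 164 = 0.02778893
φ = arcsin(0.02778893) = 1.592393°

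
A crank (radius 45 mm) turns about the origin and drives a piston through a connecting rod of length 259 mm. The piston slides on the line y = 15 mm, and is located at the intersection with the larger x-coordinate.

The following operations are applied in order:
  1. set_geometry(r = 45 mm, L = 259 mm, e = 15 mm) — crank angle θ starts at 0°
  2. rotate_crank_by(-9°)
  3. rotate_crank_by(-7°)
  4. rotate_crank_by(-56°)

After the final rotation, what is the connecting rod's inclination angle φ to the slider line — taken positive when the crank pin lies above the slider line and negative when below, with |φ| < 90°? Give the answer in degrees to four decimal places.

-12.8945

set_geometry: r = 45 mm, L = 259 mm, e = 15 mm; θ ← 0°
rotate_crank_by(-9°): θ ← 0° -9° = -9°
rotate_crank_by(-7°): θ ← -9° -7° = -16°
rotate_crank_by(-56°): θ ← -16° -56° = -72°
crank pin P = (r cos θ, r sin θ) = (13.905765, -42.797543)
h = r sin θ − e = -42.797543 − 15 = -57.797543
sin φ = h / L = -57.797543 / 259 = -0.22315654
φ = arcsin(-0.22315654) = -12.894500°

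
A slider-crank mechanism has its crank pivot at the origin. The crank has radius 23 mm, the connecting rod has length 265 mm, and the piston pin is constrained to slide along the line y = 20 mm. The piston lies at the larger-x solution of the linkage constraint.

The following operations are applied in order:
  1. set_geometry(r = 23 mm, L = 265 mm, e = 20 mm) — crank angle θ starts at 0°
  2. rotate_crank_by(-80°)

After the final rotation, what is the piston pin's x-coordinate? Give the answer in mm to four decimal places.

265.5392

set_geometry: r = 23 mm, L = 265 mm, e = 20 mm; θ ← 0°
rotate_crank_by(-80°): θ ← 0° -80° = -80°
crank pin P = (r cos θ, r sin θ) = (3.993908, -22.650578)
h = r sin θ − e = -22.650578 − 20 = -42.650578
x = r cos θ + √(L² − h²) = 3.993908 + √(70225.0 − 1819.0718) = 3.993908 + 261.545270 = 265.539178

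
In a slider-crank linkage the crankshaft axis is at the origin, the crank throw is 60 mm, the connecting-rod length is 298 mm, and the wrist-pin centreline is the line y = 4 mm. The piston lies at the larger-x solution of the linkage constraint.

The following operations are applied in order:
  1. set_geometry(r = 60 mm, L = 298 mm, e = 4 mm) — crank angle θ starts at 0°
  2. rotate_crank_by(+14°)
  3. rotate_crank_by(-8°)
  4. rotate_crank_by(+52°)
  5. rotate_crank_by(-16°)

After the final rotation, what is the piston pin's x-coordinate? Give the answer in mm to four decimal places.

340.3882

set_geometry: r = 60 mm, L = 298 mm, e = 4 mm; θ ← 0°
rotate_crank_by(+14°): θ ← 0° +14° = 14°
rotate_crank_by(-8°): θ ← 14° -8° = 6°
rotate_crank_by(+52°): θ ← 6° +52° = 58°
rotate_crank_by(-16°): θ ← 58° -16° = 42°
crank pin P = (r cos θ, r sin θ) = (44.588690, 40.147836)
h = r sin θ − e = 40.147836 − 4 = 36.147836
x = r cos θ + √(L² − h²) = 44.588690 + √(88804.0 − 1306.6661) = 44.588690 + 295.799483 = 340.388172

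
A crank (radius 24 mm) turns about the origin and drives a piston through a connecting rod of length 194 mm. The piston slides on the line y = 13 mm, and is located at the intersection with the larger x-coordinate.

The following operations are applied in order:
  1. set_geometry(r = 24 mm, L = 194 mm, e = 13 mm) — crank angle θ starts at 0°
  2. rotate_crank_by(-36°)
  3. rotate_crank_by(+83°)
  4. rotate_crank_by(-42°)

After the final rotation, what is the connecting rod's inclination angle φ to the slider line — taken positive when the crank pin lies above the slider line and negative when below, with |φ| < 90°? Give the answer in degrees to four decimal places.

set_geometry: r = 24 mm, L = 194 mm, e = 13 mm; θ ← 0°
rotate_crank_by(-36°): θ ← 0° -36° = -36°
rotate_crank_by(+83°): θ ← -36° +83° = 47°
rotate_crank_by(-42°): θ ← 47° -42° = 5°
crank pin P = (r cos θ, r sin θ) = (23.908673, 2.091738)
h = r sin θ − e = 2.091738 − 13 = -10.908262
sin φ = h / L = -10.908262 / 194 = -0.05622816
φ = arcsin(-0.05622816) = -3.223336°

-3.2233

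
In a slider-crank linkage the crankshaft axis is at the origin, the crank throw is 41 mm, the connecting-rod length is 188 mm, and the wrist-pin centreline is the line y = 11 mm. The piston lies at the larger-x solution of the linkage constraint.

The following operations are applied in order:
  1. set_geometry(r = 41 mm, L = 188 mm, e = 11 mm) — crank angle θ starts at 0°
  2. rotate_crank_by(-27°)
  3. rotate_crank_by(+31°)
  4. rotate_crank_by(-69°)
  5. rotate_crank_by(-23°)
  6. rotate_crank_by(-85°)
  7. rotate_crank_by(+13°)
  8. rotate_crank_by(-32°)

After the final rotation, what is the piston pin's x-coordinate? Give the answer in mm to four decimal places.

147.8796

set_geometry: r = 41 mm, L = 188 mm, e = 11 mm; θ ← 0°
rotate_crank_by(-27°): θ ← 0° -27° = -27°
rotate_crank_by(+31°): θ ← -27° +31° = 4°
rotate_crank_by(-69°): θ ← 4° -69° = -65°
rotate_crank_by(-23°): θ ← -65° -23° = -88°
rotate_crank_by(-85°): θ ← -88° -85° = -173°
rotate_crank_by(+13°): θ ← -173° +13° = -160°
rotate_crank_by(-32°): θ ← -160° -32° = -192°
crank pin P = (r cos θ, r sin θ) = (-40.104052, 8.524379)
h = r sin θ − e = 8.524379 − 11 = -2.475621
x = r cos θ + √(L² − h²) = -40.104052 + √(35344.0 − 6.1287) = -40.104052 + 187.983700 = 147.879648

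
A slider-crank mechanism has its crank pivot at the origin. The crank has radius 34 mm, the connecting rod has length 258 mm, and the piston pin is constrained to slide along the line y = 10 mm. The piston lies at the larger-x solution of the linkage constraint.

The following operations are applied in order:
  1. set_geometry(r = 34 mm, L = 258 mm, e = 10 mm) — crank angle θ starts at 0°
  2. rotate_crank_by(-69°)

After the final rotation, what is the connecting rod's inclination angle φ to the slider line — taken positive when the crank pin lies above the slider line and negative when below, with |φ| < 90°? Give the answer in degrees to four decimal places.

-9.3108

set_geometry: r = 34 mm, L = 258 mm, e = 10 mm; θ ← 0°
rotate_crank_by(-69°): θ ← 0° -69° = -69°
crank pin P = (r cos θ, r sin θ) = (12.184510, -31.741735)
h = r sin θ − e = -31.741735 − 10 = -41.741735
sin φ = h / L = -41.741735 / 258 = -0.16178967
φ = arcsin(-0.16178967) = -9.310790°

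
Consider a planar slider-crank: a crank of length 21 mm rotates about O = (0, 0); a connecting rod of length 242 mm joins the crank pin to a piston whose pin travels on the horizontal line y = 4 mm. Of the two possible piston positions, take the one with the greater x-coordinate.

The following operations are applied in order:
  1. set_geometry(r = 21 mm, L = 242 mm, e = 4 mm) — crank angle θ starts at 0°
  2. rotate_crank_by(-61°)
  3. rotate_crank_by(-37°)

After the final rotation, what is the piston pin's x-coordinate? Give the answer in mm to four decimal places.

set_geometry: r = 21 mm, L = 242 mm, e = 4 mm; θ ← 0°
rotate_crank_by(-61°): θ ← 0° -61° = -61°
rotate_crank_by(-37°): θ ← -61° -37° = -98°
crank pin P = (r cos θ, r sin θ) = (-2.922635, -20.795629)
h = r sin θ − e = -20.795629 − 4 = -24.795629
x = r cos θ + √(L² − h²) = -2.922635 + √(58564.0 − 614.8232) = -2.922635 + 240.726352 = 237.803717

237.8037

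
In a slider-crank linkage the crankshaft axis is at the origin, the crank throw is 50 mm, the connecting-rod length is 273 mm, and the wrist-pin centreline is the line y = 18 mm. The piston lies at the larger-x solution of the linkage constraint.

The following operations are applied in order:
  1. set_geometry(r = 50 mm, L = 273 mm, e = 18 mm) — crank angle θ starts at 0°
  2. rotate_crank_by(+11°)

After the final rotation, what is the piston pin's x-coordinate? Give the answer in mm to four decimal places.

321.9503

set_geometry: r = 50 mm, L = 273 mm, e = 18 mm; θ ← 0°
rotate_crank_by(+11°): θ ← 0° +11° = 11°
crank pin P = (r cos θ, r sin θ) = (49.081359, 9.540450)
h = r sin θ − e = 9.540450 − 18 = -8.459550
x = r cos θ + √(L² − h²) = 49.081359 + √(74529.0 − 71.5640) = 49.081359 + 272.868899 = 321.950258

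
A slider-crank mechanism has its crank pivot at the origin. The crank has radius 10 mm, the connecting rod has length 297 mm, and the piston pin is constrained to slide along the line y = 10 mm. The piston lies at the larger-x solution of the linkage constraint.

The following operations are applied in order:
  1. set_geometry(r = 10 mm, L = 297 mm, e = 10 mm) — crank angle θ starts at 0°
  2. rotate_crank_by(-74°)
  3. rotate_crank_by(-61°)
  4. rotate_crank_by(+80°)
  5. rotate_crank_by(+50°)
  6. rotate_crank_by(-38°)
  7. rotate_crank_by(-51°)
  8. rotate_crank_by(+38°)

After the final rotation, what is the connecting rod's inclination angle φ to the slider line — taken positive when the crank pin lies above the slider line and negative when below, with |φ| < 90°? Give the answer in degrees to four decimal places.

set_geometry: r = 10 mm, L = 297 mm, e = 10 mm; θ ← 0°
rotate_crank_by(-74°): θ ← 0° -74° = -74°
rotate_crank_by(-61°): θ ← -74° -61° = -135°
rotate_crank_by(+80°): θ ← -135° +80° = -55°
rotate_crank_by(+50°): θ ← -55° +50° = -5°
rotate_crank_by(-38°): θ ← -5° -38° = -43°
rotate_crank_by(-51°): θ ← -43° -51° = -94°
rotate_crank_by(+38°): θ ← -94° +38° = -56°
crank pin P = (r cos θ, r sin θ) = (5.591929, -8.290376)
h = r sin θ − e = -8.290376 − 10 = -18.290376
sin φ = h / L = -18.290376 / 297 = -0.06158376
φ = arcsin(-0.06158376) = -3.530723°

-3.5307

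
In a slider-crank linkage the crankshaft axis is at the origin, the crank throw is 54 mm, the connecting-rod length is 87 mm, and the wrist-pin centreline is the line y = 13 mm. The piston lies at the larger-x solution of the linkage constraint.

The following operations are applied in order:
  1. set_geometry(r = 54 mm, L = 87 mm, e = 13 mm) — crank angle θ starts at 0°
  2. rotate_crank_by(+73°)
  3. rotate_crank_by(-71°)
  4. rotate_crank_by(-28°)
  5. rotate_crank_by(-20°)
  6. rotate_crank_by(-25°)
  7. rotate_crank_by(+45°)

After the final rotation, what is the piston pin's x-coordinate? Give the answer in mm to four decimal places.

127.4282

set_geometry: r = 54 mm, L = 87 mm, e = 13 mm; θ ← 0°
rotate_crank_by(+73°): θ ← 0° +73° = 73°
rotate_crank_by(-71°): θ ← 73° -71° = 2°
rotate_crank_by(-28°): θ ← 2° -28° = -26°
rotate_crank_by(-20°): θ ← -26° -20° = -46°
rotate_crank_by(-25°): θ ← -46° -25° = -71°
rotate_crank_by(+45°): θ ← -71° +45° = -26°
crank pin P = (r cos θ, r sin θ) = (48.534879, -23.672042)
h = r sin θ − e = -23.672042 − 13 = -36.672042
x = r cos θ + √(L² − h²) = 48.534879 + √(7569.0 − 1344.8387) = 48.534879 + 78.893354 = 127.428233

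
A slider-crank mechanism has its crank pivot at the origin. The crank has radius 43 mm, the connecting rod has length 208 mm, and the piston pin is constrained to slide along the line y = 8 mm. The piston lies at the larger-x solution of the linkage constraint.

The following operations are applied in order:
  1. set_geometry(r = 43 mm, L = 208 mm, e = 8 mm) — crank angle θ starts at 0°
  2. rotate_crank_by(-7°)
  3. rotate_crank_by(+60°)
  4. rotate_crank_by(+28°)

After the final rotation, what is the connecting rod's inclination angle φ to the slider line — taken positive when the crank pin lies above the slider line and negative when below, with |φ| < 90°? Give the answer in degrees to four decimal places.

9.5393

set_geometry: r = 43 mm, L = 208 mm, e = 8 mm; θ ← 0°
rotate_crank_by(-7°): θ ← 0° -7° = -7°
rotate_crank_by(+60°): θ ← -7° +60° = 53°
rotate_crank_by(+28°): θ ← 53° +28° = 81°
crank pin P = (r cos θ, r sin θ) = (6.726682, 42.470599)
h = r sin θ − e = 42.470599 − 8 = 34.470599
sin φ = h / L = 34.470599 / 208 = 0.16572403
φ = arcsin(0.16572403) = 9.539298°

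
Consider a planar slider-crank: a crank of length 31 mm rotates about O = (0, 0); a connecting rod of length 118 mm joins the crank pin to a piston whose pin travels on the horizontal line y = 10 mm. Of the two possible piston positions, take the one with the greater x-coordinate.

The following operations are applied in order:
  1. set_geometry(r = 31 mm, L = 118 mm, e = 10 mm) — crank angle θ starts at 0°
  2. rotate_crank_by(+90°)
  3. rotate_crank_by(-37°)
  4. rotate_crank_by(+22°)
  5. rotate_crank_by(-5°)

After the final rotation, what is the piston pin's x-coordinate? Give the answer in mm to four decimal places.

set_geometry: r = 31 mm, L = 118 mm, e = 10 mm; θ ← 0°
rotate_crank_by(+90°): θ ← 0° +90° = 90°
rotate_crank_by(-37°): θ ← 90° -37° = 53°
rotate_crank_by(+22°): θ ← 53° +22° = 75°
rotate_crank_by(-5°): θ ← 75° -5° = 70°
crank pin P = (r cos θ, r sin θ) = (10.602624, 29.130471)
h = r sin θ − e = 29.130471 − 10 = 19.130471
x = r cos θ + √(L² − h²) = 10.602624 + √(13924.0 − 365.9749) = 10.602624 + 116.438933 = 127.041557

127.0416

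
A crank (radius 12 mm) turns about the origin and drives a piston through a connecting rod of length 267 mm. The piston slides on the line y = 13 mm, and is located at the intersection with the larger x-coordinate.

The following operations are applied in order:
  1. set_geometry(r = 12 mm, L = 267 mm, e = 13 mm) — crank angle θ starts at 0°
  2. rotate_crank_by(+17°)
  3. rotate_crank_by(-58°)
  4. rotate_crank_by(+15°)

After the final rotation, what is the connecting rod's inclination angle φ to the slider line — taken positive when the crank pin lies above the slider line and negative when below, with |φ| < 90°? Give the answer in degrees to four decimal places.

-3.9216

set_geometry: r = 12 mm, L = 267 mm, e = 13 mm; θ ← 0°
rotate_crank_by(+17°): θ ← 0° +17° = 17°
rotate_crank_by(-58°): θ ← 17° -58° = -41°
rotate_crank_by(+15°): θ ← -41° +15° = -26°
crank pin P = (r cos θ, r sin θ) = (10.785529, -5.260454)
h = r sin θ − e = -5.260454 − 13 = -18.260454
sin φ = h / L = -18.260454 / 267 = -0.06839121
φ = arcsin(-0.06839121) = -3.921589°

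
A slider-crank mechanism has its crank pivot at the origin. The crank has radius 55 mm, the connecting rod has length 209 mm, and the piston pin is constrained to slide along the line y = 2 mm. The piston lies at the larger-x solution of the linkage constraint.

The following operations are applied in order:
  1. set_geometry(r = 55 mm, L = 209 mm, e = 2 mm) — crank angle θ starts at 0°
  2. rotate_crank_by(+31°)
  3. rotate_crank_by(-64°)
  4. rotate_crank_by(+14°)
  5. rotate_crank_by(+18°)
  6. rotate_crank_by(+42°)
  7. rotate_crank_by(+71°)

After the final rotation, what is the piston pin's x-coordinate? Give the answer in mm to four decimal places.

182.5726

set_geometry: r = 55 mm, L = 209 mm, e = 2 mm; θ ← 0°
rotate_crank_by(+31°): θ ← 0° +31° = 31°
rotate_crank_by(-64°): θ ← 31° -64° = -33°
rotate_crank_by(+14°): θ ← -33° +14° = -19°
rotate_crank_by(+18°): θ ← -19° +18° = -1°
rotate_crank_by(+42°): θ ← -1° +42° = 41°
rotate_crank_by(+71°): θ ← 41° +71° = 112°
crank pin P = (r cos θ, r sin θ) = (-20.603363, 50.995112)
h = r sin θ − e = 50.995112 − 2 = 48.995112
x = r cos θ + √(L² − h²) = -20.603363 + √(43681.0 − 2400.5210) = -20.603363 + 203.175980 = 182.572618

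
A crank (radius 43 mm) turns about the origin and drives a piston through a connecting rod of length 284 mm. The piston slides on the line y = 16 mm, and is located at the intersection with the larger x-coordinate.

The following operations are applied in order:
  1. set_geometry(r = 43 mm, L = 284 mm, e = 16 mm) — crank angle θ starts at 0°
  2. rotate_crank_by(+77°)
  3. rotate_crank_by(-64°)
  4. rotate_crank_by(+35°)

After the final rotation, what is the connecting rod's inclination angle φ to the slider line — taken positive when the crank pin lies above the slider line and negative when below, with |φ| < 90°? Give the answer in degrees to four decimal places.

set_geometry: r = 43 mm, L = 284 mm, e = 16 mm; θ ← 0°
rotate_crank_by(+77°): θ ← 0° +77° = 77°
rotate_crank_by(-64°): θ ← 77° -64° = 13°
rotate_crank_by(+35°): θ ← 13° +35° = 48°
crank pin P = (r cos θ, r sin θ) = (28.772616, 31.955227)
h = r sin θ − e = 31.955227 − 16 = 15.955227
sin φ = h / L = 15.955227 / 284 = 0.05618038
φ = arcsin(0.05618038) = 3.220594°

3.2206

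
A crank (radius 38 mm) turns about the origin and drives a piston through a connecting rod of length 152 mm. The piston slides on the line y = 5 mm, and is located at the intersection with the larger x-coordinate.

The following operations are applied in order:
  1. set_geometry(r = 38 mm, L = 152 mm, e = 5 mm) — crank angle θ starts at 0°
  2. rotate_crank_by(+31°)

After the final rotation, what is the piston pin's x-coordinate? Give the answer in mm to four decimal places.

183.8723

set_geometry: r = 38 mm, L = 152 mm, e = 5 mm; θ ← 0°
rotate_crank_by(+31°): θ ← 0° +31° = 31°
crank pin P = (r cos θ, r sin θ) = (32.572357, 19.571447)
h = r sin θ − e = 19.571447 − 5 = 14.571447
x = r cos θ + √(L² − h²) = 32.572357 + √(23104.0 − 212.3271) = 32.572357 + 151.299944 = 183.872301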